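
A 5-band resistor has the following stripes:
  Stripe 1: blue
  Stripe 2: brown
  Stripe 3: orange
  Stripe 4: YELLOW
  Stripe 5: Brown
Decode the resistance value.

Blue → 6 (first significant figure)
Brown → 1 (second significant figure)
Orange → 3 (third significant figure)
Yellow → ×10^4 multiplier
613 × 10000 = 6130000 Ω

6130000 Ω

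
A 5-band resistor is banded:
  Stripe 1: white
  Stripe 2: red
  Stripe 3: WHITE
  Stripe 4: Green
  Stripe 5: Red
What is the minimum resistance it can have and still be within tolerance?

91042000 Ω

White → 9 (first significant figure)
Red → 2 (second significant figure)
White → 9 (third significant figure)
Green → ×10^5 multiplier
Red → ±2% tolerance
929 × 100000 = 92900000 Ω
Minimum = 92900000 × (1 − 2/100) = 91042000 Ω.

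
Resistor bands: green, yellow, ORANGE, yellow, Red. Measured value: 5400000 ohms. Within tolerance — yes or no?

yes

Green → 5 (first significant figure)
Yellow → 4 (second significant figure)
Orange → 3 (third significant figure)
Yellow → ×10^4 multiplier
Red → ±2% tolerance
543 × 10000 = 5430000 Ω
Allowed range: 5321400 Ω to 5538600 Ω.
5400000 ohms lies inside that range.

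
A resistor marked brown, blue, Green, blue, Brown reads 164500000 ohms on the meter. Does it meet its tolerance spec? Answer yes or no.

Brown → 1 (first significant figure)
Blue → 6 (second significant figure)
Green → 5 (third significant figure)
Blue → ×10^6 multiplier
Brown → ±1% tolerance
165 × 1000000 = 165000000 Ω
Allowed range: 163350000 Ω to 166650000 Ω.
164500000 ohms lies inside that range.

yes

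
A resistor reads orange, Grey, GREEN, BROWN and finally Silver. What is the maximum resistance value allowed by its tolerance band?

Orange → 3 (first significant figure)
Grey → 8 (second significant figure)
Green → 5 (third significant figure)
Brown → ×10 multiplier
Silver → ±10% tolerance
385 × 10 = 3850 Ω
Maximum = 3850 × (1 + 10/100) = 4235 Ω.

4235 Ω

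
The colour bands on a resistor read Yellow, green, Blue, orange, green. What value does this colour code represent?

Yellow → 4 (first significant figure)
Green → 5 (second significant figure)
Blue → 6 (third significant figure)
Orange → ×10^3 multiplier
456 × 1000 = 456000 Ω

456000 Ω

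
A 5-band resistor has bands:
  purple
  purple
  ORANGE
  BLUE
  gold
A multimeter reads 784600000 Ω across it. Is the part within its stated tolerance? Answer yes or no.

yes

Violet → 7 (first significant figure)
Violet → 7 (second significant figure)
Orange → 3 (third significant figure)
Blue → ×10^6 multiplier
Gold → ±5% tolerance
773 × 1000000 = 773000000 Ω
Allowed range: 734350000 Ω to 811650000 Ω.
784600000 Ω lies inside that range.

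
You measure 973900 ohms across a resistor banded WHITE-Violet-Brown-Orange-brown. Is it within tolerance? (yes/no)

White → 9 (first significant figure)
Violet → 7 (second significant figure)
Brown → 1 (third significant figure)
Orange → ×10^3 multiplier
Brown → ±1% tolerance
971 × 1000 = 971000 Ω
Allowed range: 961290 Ω to 980710 Ω.
973900 ohms lies inside that range.

yes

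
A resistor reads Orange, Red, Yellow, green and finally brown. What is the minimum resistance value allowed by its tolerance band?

Orange → 3 (first significant figure)
Red → 2 (second significant figure)
Yellow → 4 (third significant figure)
Green → ×10^5 multiplier
Brown → ±1% tolerance
324 × 100000 = 32400000 Ω
Minimum = 32400000 × (1 − 1/100) = 32076000 Ω.

32076000 Ω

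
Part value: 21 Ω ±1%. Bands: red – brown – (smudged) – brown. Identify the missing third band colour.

black

21 Ω = 21 × 10^0.
The third band is the multiplier, 10^0, which is black.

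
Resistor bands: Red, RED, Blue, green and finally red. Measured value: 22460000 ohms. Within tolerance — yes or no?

Red → 2 (first significant figure)
Red → 2 (second significant figure)
Blue → 6 (third significant figure)
Green → ×10^5 multiplier
Red → ±2% tolerance
226 × 100000 = 22600000 Ω
Allowed range: 22148000 Ω to 23052000 Ω.
22460000 ohms lies inside that range.

yes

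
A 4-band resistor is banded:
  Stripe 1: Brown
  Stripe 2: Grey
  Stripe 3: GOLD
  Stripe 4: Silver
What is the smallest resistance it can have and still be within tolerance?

Brown → 1 (first significant figure)
Grey → 8 (second significant figure)
Gold → ×0.1 multiplier
Silver → ±10% tolerance
18 × 0.1 = 1.8 Ω
Smallest = 1.8 × (1 − 10/100) = 1.62 Ω.

1.62 Ω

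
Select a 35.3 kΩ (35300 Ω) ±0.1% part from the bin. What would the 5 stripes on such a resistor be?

35300 Ω = 353 × 10^2.
3 → orange
5 → green
3 → orange
Multiplier 10^2 → red.
±0.1% tolerance → violet.

orange, green, orange, red, violet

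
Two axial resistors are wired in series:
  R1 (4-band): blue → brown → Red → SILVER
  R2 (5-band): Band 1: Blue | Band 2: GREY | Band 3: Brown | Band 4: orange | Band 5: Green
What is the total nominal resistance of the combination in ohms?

687100 Ω

R1: blue, brown → 61; red ×10^2 → 6100 Ω.
R2: blue, grey, brown → 681; orange ×10^3 → 681000 Ω.
Series: 6100 + 681000 = 687100 Ω.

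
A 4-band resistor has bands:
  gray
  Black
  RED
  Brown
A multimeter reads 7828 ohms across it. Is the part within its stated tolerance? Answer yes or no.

no

Grey → 8 (first significant figure)
Black → 0 (second significant figure)
Red → ×10^2 multiplier
Brown → ±1% tolerance
80 × 100 = 8000 Ω
Allowed range: 7920 Ω to 8080 Ω.
7828 ohms lies outside that range.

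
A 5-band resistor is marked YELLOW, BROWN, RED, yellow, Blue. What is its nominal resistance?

Yellow → 4 (first significant figure)
Brown → 1 (second significant figure)
Red → 2 (third significant figure)
Yellow → ×10^4 multiplier
412 × 10000 = 4120000 Ω

4120000 Ω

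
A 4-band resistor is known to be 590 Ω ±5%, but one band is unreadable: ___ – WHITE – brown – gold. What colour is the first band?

590 Ω = 59 × 10^1.
The first band gives digit 5 of the significand, and 5 is green.

green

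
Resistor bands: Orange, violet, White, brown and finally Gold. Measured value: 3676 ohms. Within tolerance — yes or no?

Orange → 3 (first significant figure)
Violet → 7 (second significant figure)
White → 9 (third significant figure)
Brown → ×10 multiplier
Gold → ±5% tolerance
379 × 10 = 3790 Ω
Allowed range: 3600.5 Ω to 3979.5 Ω.
3676 ohms lies inside that range.

yes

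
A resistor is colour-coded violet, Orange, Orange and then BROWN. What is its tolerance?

±1%

The last band, brown, is the tolerance band.
Brown corresponds to ±1%.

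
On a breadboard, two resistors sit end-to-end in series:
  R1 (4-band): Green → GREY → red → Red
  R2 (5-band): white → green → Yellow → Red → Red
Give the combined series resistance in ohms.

R1: green, grey → 58; red ×10^2 → 5800 Ω.
R2: white, green, yellow → 954; red ×10^2 → 95400 Ω.
Series: 5800 + 95400 = 101200 Ω.

101200 Ω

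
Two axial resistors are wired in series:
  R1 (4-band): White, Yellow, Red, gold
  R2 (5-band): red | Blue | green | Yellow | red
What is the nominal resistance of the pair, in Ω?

R1: white, yellow → 94; red ×10^2 → 9400 Ω.
R2: red, blue, green → 265; yellow ×10^4 → 2650000 Ω.
Series: 9400 + 2650000 = 2659400 Ω.

2659400 Ω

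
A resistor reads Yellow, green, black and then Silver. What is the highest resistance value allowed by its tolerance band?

Yellow → 4 (first significant figure)
Green → 5 (second significant figure)
Black → ×1 multiplier
Silver → ±10% tolerance
45 × 1 = 45 Ω
Highest = 45 × (1 + 10/100) = 49.5 Ω.

49.5 Ω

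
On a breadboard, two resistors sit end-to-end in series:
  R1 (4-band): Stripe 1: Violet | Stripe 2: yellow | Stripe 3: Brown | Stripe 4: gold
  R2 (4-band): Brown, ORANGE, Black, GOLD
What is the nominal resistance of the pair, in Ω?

R1: violet, yellow → 74; brown ×10 → 740 Ω.
R2: brown, orange → 13; black ×1 → 13 Ω.
Series: 740 + 13 = 753 Ω.

753 Ω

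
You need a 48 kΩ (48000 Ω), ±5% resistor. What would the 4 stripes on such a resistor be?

48000 Ω = 48 × 10^3.
4 → yellow
8 → grey
Multiplier 10^3 → orange.
±5% tolerance → gold.

yellow, grey, orange, gold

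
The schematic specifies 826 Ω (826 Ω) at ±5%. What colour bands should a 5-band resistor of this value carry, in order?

826 Ω = 826 × 10^0.
8 → grey
2 → red
6 → blue
Multiplier 10^0 → black.
±5% tolerance → gold.

grey, red, blue, black, gold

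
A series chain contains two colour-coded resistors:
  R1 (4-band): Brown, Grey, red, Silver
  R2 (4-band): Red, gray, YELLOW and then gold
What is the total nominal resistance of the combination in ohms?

281800 Ω

R1: brown, grey → 18; red ×10^2 → 1800 Ω.
R2: red, grey → 28; yellow ×10^4 → 280000 Ω.
Series: 1800 + 280000 = 281800 Ω.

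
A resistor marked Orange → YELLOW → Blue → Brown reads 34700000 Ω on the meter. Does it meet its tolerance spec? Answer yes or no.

Orange → 3 (first significant figure)
Yellow → 4 (second significant figure)
Blue → ×10^6 multiplier
Brown → ±1% tolerance
34 × 1000000 = 34000000 Ω
Allowed range: 33660000 Ω to 34340000 Ω.
34700000 Ω lies outside that range.

no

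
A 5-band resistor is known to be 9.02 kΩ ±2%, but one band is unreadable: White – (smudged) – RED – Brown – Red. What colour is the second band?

9020 Ω = 902 × 10^1.
The second band gives digit 0 of the significand, and 0 is black.

black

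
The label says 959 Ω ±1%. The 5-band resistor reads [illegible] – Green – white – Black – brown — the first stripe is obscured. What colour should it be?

white

959 Ω = 959 × 10^0.
The first band gives digit 9 of the significand, and 9 is white.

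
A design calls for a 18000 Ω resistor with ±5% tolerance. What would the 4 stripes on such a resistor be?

brown, grey, orange, gold

18000 Ω = 18 × 10^3.
1 → brown
8 → grey
Multiplier 10^3 → orange.
±5% tolerance → gold.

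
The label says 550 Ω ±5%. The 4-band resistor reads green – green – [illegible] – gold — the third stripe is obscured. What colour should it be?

brown

550 Ω = 55 × 10^1.
The third band is the multiplier, 10^1, which is brown.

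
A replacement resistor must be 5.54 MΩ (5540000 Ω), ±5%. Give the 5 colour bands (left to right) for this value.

green, green, yellow, yellow, gold

5540000 Ω = 554 × 10^4.
5 → green
5 → green
4 → yellow
Multiplier 10^4 → yellow.
±5% tolerance → gold.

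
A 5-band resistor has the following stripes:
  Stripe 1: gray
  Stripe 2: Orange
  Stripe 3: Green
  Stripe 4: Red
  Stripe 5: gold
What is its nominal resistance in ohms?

Grey → 8 (first significant figure)
Orange → 3 (second significant figure)
Green → 5 (third significant figure)
Red → ×10^2 multiplier
835 × 100 = 83500 Ω

83500 Ω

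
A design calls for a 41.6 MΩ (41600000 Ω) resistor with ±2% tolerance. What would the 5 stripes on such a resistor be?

41600000 Ω = 416 × 10^5.
4 → yellow
1 → brown
6 → blue
Multiplier 10^5 → green.
±2% tolerance → red.

yellow, brown, blue, green, red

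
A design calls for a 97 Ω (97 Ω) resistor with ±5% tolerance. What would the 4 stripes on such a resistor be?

white, violet, black, gold

97 Ω = 97 × 10^0.
9 → white
7 → violet
Multiplier 10^0 → black.
±5% tolerance → gold.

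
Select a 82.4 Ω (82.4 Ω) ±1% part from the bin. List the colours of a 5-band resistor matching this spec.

82.4 Ω = 824 × 10^-1.
8 → grey
2 → red
4 → yellow
Multiplier 10^-1 → gold.
±1% tolerance → brown.

grey, red, yellow, gold, brown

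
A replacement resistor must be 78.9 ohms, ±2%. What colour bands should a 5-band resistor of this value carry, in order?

78.9 Ω = 789 × 10^-1.
7 → violet
8 → grey
9 → white
Multiplier 10^-1 → gold.
±2% tolerance → red.

violet, grey, white, gold, red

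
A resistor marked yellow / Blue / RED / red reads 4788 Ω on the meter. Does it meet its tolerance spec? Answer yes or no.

Yellow → 4 (first significant figure)
Blue → 6 (second significant figure)
Red → ×10^2 multiplier
Red → ±2% tolerance
46 × 100 = 4600 Ω
Allowed range: 4508 Ω to 4692 Ω.
4788 Ω lies outside that range.

no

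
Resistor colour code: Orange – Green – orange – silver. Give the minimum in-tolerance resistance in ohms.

31500 Ω

Orange → 3 (first significant figure)
Green → 5 (second significant figure)
Orange → ×10^3 multiplier
Silver → ±10% tolerance
35 × 1000 = 35000 Ω
Minimum = 35000 × (1 − 10/100) = 31500 Ω.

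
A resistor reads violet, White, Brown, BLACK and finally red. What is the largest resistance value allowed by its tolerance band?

806.82 Ω

Violet → 7 (first significant figure)
White → 9 (second significant figure)
Brown → 1 (third significant figure)
Black → ×1 multiplier
Red → ±2% tolerance
791 × 1 = 791 Ω
Largest = 791 × (1 + 2/100) = 806.82 Ω.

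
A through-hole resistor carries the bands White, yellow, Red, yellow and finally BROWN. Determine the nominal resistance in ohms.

White → 9 (first significant figure)
Yellow → 4 (second significant figure)
Red → 2 (third significant figure)
Yellow → ×10^4 multiplier
942 × 10000 = 9420000 Ω

9420000 Ω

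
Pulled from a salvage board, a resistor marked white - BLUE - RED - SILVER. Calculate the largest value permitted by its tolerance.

10560 Ω

White → 9 (first significant figure)
Blue → 6 (second significant figure)
Red → ×10^2 multiplier
Silver → ±10% tolerance
96 × 100 = 9600 Ω
Largest = 9600 × (1 + 10/100) = 10560 Ω.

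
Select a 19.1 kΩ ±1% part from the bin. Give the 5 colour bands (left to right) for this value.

19100 Ω = 191 × 10^2.
1 → brown
9 → white
1 → brown
Multiplier 10^2 → red.
±1% tolerance → brown.

brown, white, brown, red, brown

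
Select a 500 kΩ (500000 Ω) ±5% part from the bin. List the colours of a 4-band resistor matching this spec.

green, black, yellow, gold

500000 Ω = 50 × 10^4.
5 → green
0 → black
Multiplier 10^4 → yellow.
±5% tolerance → gold.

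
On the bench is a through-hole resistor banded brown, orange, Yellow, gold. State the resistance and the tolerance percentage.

Brown → 1 (first significant figure)
Orange → 3 (second significant figure)
Yellow → ×10^4 multiplier
Gold → ±5% tolerance
13 × 10000 = 130000 Ω

130000 Ω ±5%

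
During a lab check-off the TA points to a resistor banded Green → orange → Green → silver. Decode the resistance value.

Green → 5 (first significant figure)
Orange → 3 (second significant figure)
Green → ×10^5 multiplier
53 × 100000 = 5300000 Ω

5300000 Ω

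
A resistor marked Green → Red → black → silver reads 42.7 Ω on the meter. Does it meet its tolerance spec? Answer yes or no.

no

Green → 5 (first significant figure)
Red → 2 (second significant figure)
Black → ×1 multiplier
Silver → ±10% tolerance
52 × 1 = 52 Ω
Allowed range: 46.8 Ω to 57.2 Ω.
42.7 Ω lies outside that range.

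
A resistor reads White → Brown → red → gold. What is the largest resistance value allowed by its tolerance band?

White → 9 (first significant figure)
Brown → 1 (second significant figure)
Red → ×10^2 multiplier
Gold → ±5% tolerance
91 × 100 = 9100 Ω
Largest = 9100 × (1 + 5/100) = 9555 Ω.

9555 Ω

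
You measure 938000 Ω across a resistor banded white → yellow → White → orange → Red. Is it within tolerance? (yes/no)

yes

White → 9 (first significant figure)
Yellow → 4 (second significant figure)
White → 9 (third significant figure)
Orange → ×10^3 multiplier
Red → ±2% tolerance
949 × 1000 = 949000 Ω
Allowed range: 930020 Ω to 967980 Ω.
938000 Ω lies inside that range.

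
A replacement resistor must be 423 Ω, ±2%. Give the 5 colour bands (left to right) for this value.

423 Ω = 423 × 10^0.
4 → yellow
2 → red
3 → orange
Multiplier 10^0 → black.
±2% tolerance → red.

yellow, red, orange, black, red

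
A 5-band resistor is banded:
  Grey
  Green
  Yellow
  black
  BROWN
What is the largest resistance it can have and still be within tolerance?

862.54 Ω

Grey → 8 (first significant figure)
Green → 5 (second significant figure)
Yellow → 4 (third significant figure)
Black → ×1 multiplier
Brown → ±1% tolerance
854 × 1 = 854 Ω
Largest = 854 × (1 + 1/100) = 862.54 Ω.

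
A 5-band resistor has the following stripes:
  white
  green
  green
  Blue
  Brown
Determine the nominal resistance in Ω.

955000000 Ω

White → 9 (first significant figure)
Green → 5 (second significant figure)
Green → 5 (third significant figure)
Blue → ×10^6 multiplier
955 × 1000000 = 955000000 Ω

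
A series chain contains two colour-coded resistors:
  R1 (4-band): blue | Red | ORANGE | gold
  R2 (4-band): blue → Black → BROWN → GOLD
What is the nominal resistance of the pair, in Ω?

62600 Ω

R1: blue, red → 62; orange ×10^3 → 62000 Ω.
R2: blue, black → 60; brown ×10 → 600 Ω.
Series: 62000 + 600 = 62600 Ω.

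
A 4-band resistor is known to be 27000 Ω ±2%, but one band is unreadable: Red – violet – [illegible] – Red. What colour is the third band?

orange

27000 Ω = 27 × 10^3.
The third band is the multiplier, 10^3, which is orange.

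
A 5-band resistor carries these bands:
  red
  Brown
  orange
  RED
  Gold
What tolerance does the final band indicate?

±5%

The last band, gold, is the tolerance band.
Gold corresponds to ±5%.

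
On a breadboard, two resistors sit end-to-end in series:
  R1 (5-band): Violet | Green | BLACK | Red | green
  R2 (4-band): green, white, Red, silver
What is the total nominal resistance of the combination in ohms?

R1: violet, green, black → 750; red ×10^2 → 75000 Ω.
R2: green, white → 59; red ×10^2 → 5900 Ω.
Series: 75000 + 5900 = 80900 Ω.

80900 Ω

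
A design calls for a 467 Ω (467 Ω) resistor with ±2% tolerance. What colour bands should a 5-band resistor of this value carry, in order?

yellow, blue, violet, black, red

467 Ω = 467 × 10^0.
4 → yellow
6 → blue
7 → violet
Multiplier 10^0 → black.
±2% tolerance → red.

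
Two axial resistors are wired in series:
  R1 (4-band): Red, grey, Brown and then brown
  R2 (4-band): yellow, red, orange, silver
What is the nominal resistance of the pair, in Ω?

R1: red, grey → 28; brown ×10 → 280 Ω.
R2: yellow, red → 42; orange ×10^3 → 42000 Ω.
Series: 280 + 42000 = 42280 Ω.

42280 Ω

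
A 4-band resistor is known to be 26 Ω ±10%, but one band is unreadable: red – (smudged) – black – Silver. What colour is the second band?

26 Ω = 26 × 10^0.
The second band gives digit 6 of the significand, and 6 is blue.

blue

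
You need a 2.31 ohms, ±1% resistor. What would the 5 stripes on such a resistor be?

red, orange, brown, silver, brown

2.31 Ω = 231 × 10^-2.
2 → red
3 → orange
1 → brown
Multiplier 10^-2 → silver.
±1% tolerance → brown.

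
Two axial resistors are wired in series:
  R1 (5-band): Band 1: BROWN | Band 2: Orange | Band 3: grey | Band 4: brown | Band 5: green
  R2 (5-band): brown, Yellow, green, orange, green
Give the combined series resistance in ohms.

146380 Ω

R1: brown, orange, grey → 138; brown ×10 → 1380 Ω.
R2: brown, yellow, green → 145; orange ×10^3 → 145000 Ω.
Series: 1380 + 145000 = 146380 Ω.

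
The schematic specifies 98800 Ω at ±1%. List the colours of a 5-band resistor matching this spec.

98800 Ω = 988 × 10^2.
9 → white
8 → grey
8 → grey
Multiplier 10^2 → red.
±1% tolerance → brown.

white, grey, grey, red, brown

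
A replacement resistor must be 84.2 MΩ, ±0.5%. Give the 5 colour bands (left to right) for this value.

grey, yellow, red, green, green

84200000 Ω = 842 × 10^5.
8 → grey
4 → yellow
2 → red
Multiplier 10^5 → green.
±0.5% tolerance → green.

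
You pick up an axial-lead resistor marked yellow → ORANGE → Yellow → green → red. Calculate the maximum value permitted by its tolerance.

Yellow → 4 (first significant figure)
Orange → 3 (second significant figure)
Yellow → 4 (third significant figure)
Green → ×10^5 multiplier
Red → ±2% tolerance
434 × 100000 = 43400000 Ω
Maximum = 43400000 × (1 + 2/100) = 44268000 Ω.

44268000 Ω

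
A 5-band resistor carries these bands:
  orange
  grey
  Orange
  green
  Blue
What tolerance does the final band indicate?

The last band, blue, is the tolerance band.
Blue corresponds to ±0.25%.

±0.25%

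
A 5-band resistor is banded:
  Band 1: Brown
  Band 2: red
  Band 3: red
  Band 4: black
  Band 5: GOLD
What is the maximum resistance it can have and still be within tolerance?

Brown → 1 (first significant figure)
Red → 2 (second significant figure)
Red → 2 (third significant figure)
Black → ×1 multiplier
Gold → ±5% tolerance
122 × 1 = 122 Ω
Maximum = 122 × (1 + 5/100) = 128.1 Ω.

128.1 Ω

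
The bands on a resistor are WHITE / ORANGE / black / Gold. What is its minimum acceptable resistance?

White → 9 (first significant figure)
Orange → 3 (second significant figure)
Black → ×1 multiplier
Gold → ±5% tolerance
93 × 1 = 93 Ω
Minimum = 93 × (1 − 5/100) = 88.35 Ω.

88.35 Ω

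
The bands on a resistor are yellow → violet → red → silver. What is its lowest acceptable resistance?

Yellow → 4 (first significant figure)
Violet → 7 (second significant figure)
Red → ×10^2 multiplier
Silver → ±10% tolerance
47 × 100 = 4700 Ω
Lowest = 4700 × (1 − 10/100) = 4230 Ω.

4230 Ω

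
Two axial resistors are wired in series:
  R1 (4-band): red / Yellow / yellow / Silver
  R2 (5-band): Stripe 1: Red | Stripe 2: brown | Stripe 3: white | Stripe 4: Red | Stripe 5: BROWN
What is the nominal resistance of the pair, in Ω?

R1: red, yellow → 24; yellow ×10^4 → 240000 Ω.
R2: red, brown, white → 219; red ×10^2 → 21900 Ω.
Series: 240000 + 21900 = 261900 Ω.

261900 Ω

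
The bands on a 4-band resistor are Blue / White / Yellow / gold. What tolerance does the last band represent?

±5%

The last band, gold, is the tolerance band.
Gold corresponds to ±5%.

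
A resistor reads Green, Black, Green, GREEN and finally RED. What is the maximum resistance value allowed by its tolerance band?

51510000 Ω

Green → 5 (first significant figure)
Black → 0 (second significant figure)
Green → 5 (third significant figure)
Green → ×10^5 multiplier
Red → ±2% tolerance
505 × 100000 = 50500000 Ω
Maximum = 50500000 × (1 + 2/100) = 51510000 Ω.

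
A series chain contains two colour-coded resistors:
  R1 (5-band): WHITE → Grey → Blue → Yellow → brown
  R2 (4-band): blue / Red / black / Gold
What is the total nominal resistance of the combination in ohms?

R1: white, grey, blue → 986; yellow ×10^4 → 9860000 Ω.
R2: blue, red → 62; black ×1 → 62 Ω.
Series: 9860000 + 62 = 9860062 Ω.

9860062 Ω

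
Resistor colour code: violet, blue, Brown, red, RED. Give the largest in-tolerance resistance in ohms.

77622 Ω

Violet → 7 (first significant figure)
Blue → 6 (second significant figure)
Brown → 1 (third significant figure)
Red → ×10^2 multiplier
Red → ±2% tolerance
761 × 100 = 76100 Ω
Largest = 76100 × (1 + 2/100) = 77622 Ω.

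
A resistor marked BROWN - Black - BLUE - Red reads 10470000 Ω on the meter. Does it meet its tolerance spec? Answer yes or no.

Brown → 1 (first significant figure)
Black → 0 (second significant figure)
Blue → ×10^6 multiplier
Red → ±2% tolerance
10 × 1000000 = 10000000 Ω
Allowed range: 9800000 Ω to 10200000 Ω.
10470000 Ω lies outside that range.

no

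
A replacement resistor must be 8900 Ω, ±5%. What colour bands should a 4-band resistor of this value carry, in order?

8900 Ω = 89 × 10^2.
8 → grey
9 → white
Multiplier 10^2 → red.
±5% tolerance → gold.

grey, white, red, gold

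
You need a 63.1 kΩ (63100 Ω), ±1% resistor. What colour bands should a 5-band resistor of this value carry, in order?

63100 Ω = 631 × 10^2.
6 → blue
3 → orange
1 → brown
Multiplier 10^2 → red.
±1% tolerance → brown.

blue, orange, brown, red, brown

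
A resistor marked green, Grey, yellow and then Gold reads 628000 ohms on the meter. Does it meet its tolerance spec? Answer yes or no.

no

Green → 5 (first significant figure)
Grey → 8 (second significant figure)
Yellow → ×10^4 multiplier
Gold → ±5% tolerance
58 × 10000 = 580000 Ω
Allowed range: 551000 Ω to 609000 Ω.
628000 ohms lies outside that range.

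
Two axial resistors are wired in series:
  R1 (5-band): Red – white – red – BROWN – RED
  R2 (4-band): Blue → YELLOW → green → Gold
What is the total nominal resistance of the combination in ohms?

6402920 Ω

R1: red, white, red → 292; brown ×10 → 2920 Ω.
R2: blue, yellow → 64; green ×10^5 → 6400000 Ω.
Series: 2920 + 6400000 = 6402920 Ω.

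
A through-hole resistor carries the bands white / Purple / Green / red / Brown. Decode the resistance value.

97500 Ω

White → 9 (first significant figure)
Violet → 7 (second significant figure)
Green → 5 (third significant figure)
Red → ×10^2 multiplier
975 × 100 = 97500 Ω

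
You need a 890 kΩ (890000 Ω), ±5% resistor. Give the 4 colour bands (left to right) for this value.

grey, white, yellow, gold

890000 Ω = 89 × 10^4.
8 → grey
9 → white
Multiplier 10^4 → yellow.
±5% tolerance → gold.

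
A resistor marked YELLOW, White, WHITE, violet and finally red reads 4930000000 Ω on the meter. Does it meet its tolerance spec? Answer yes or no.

Yellow → 4 (first significant figure)
White → 9 (second significant figure)
White → 9 (third significant figure)
Violet → ×10^7 multiplier
Red → ±2% tolerance
499 × 10000000 = 4990000000 Ω
Allowed range: 4890200000 Ω to 5089800000 Ω.
4930000000 Ω lies inside that range.

yes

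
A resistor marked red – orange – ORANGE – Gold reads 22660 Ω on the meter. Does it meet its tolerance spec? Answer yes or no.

yes

Red → 2 (first significant figure)
Orange → 3 (second significant figure)
Orange → ×10^3 multiplier
Gold → ±5% tolerance
23 × 1000 = 23000 Ω
Allowed range: 21850 Ω to 24150 Ω.
22660 Ω lies inside that range.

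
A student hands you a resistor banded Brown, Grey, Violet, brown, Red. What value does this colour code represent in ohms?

1870 Ω

Brown → 1 (first significant figure)
Grey → 8 (second significant figure)
Violet → 7 (third significant figure)
Brown → ×10 multiplier
187 × 10 = 1870 Ω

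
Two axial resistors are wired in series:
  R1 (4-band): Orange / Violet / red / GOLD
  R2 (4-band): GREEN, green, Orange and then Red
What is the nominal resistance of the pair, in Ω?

R1: orange, violet → 37; red ×10^2 → 3700 Ω.
R2: green, green → 55; orange ×10^3 → 55000 Ω.
Series: 3700 + 55000 = 58700 Ω.

58700 Ω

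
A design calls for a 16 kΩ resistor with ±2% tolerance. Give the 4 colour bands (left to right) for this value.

brown, blue, orange, red

16000 Ω = 16 × 10^3.
1 → brown
6 → blue
Multiplier 10^3 → orange.
±2% tolerance → red.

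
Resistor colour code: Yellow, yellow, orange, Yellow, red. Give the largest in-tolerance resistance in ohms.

4518600 Ω

Yellow → 4 (first significant figure)
Yellow → 4 (second significant figure)
Orange → 3 (third significant figure)
Yellow → ×10^4 multiplier
Red → ±2% tolerance
443 × 10000 = 4430000 Ω
Largest = 4430000 × (1 + 2/100) = 4518600 Ω.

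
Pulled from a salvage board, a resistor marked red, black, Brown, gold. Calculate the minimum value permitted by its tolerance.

190 Ω

Red → 2 (first significant figure)
Black → 0 (second significant figure)
Brown → ×10 multiplier
Gold → ±5% tolerance
20 × 10 = 200 Ω
Minimum = 200 × (1 − 5/100) = 190 Ω.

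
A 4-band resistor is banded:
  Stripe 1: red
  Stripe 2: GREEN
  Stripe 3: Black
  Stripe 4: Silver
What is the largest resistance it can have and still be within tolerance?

27.5 Ω

Red → 2 (first significant figure)
Green → 5 (second significant figure)
Black → ×1 multiplier
Silver → ±10% tolerance
25 × 1 = 25 Ω
Largest = 25 × (1 + 10/100) = 27.5 Ω.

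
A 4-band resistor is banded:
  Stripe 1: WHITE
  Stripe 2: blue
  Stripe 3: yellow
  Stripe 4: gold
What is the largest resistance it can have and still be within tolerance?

1008000 Ω

White → 9 (first significant figure)
Blue → 6 (second significant figure)
Yellow → ×10^4 multiplier
Gold → ±5% tolerance
96 × 10000 = 960000 Ω
Largest = 960000 × (1 + 5/100) = 1008000 Ω.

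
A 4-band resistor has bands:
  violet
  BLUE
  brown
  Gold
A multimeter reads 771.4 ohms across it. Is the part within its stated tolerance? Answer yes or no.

Violet → 7 (first significant figure)
Blue → 6 (second significant figure)
Brown → ×10 multiplier
Gold → ±5% tolerance
76 × 10 = 760 Ω
Allowed range: 722 Ω to 798 Ω.
771.4 ohms lies inside that range.

yes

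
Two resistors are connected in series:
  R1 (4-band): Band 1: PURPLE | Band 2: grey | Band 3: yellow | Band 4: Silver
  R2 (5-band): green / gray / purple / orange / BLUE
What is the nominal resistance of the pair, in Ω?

R1: violet, grey → 78; yellow ×10^4 → 780000 Ω.
R2: green, grey, violet → 587; orange ×10^3 → 587000 Ω.
Series: 780000 + 587000 = 1367000 Ω.

1367000 Ω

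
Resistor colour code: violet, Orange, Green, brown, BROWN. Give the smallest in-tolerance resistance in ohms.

Violet → 7 (first significant figure)
Orange → 3 (second significant figure)
Green → 5 (third significant figure)
Brown → ×10 multiplier
Brown → ±1% tolerance
735 × 10 = 7350 Ω
Smallest = 7350 × (1 − 1/100) = 7276.5 Ω.

7276.5 Ω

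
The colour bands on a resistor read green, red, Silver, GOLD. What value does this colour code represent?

Green → 5 (first significant figure)
Red → 2 (second significant figure)
Silver → ×0.01 multiplier
52 × 0.01 = 0.52 Ω

0.52 Ω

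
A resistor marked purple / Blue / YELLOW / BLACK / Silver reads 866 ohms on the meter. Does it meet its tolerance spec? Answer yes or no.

Violet → 7 (first significant figure)
Blue → 6 (second significant figure)
Yellow → 4 (third significant figure)
Black → ×1 multiplier
Silver → ±10% tolerance
764 × 1 = 764 Ω
Allowed range: 687.6 Ω to 840.4 Ω.
866 ohms lies outside that range.

no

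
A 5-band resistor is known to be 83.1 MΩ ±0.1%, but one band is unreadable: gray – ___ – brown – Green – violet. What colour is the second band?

83100000 Ω = 831 × 10^5.
The second band gives digit 3 of the significand, and 3 is orange.

orange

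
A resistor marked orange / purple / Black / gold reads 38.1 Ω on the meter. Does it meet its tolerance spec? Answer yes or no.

yes

Orange → 3 (first significant figure)
Violet → 7 (second significant figure)
Black → ×1 multiplier
Gold → ±5% tolerance
37 × 1 = 37 Ω
Allowed range: 35.15 Ω to 38.85 Ω.
38.1 Ω lies inside that range.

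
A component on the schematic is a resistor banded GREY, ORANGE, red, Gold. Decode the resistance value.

Grey → 8 (first significant figure)
Orange → 3 (second significant figure)
Red → ×10^2 multiplier
83 × 100 = 8300 Ω

8300 Ω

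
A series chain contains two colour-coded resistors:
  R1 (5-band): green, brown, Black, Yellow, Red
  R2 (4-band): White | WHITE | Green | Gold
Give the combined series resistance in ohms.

15000000 Ω

R1: green, brown, black → 510; yellow ×10^4 → 5100000 Ω.
R2: white, white → 99; green ×10^5 → 9900000 Ω.
Series: 5100000 + 9900000 = 15000000 Ω.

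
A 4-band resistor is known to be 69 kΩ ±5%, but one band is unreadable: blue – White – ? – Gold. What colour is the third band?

69000 Ω = 69 × 10^3.
The third band is the multiplier, 10^3, which is orange.

orange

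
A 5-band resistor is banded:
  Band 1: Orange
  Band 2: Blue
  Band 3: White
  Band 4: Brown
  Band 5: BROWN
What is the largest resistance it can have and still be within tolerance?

3726.9 Ω

Orange → 3 (first significant figure)
Blue → 6 (second significant figure)
White → 9 (third significant figure)
Brown → ×10 multiplier
Brown → ±1% tolerance
369 × 10 = 3690 Ω
Largest = 3690 × (1 + 1/100) = 3726.9 Ω.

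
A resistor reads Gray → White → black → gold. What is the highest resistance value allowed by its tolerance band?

Grey → 8 (first significant figure)
White → 9 (second significant figure)
Black → ×1 multiplier
Gold → ±5% tolerance
89 × 1 = 89 Ω
Highest = 89 × (1 + 5/100) = 93.45 Ω.

93.45 Ω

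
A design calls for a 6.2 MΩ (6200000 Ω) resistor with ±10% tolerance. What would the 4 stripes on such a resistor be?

6200000 Ω = 62 × 10^5.
6 → blue
2 → red
Multiplier 10^5 → green.
±10% tolerance → silver.

blue, red, green, silver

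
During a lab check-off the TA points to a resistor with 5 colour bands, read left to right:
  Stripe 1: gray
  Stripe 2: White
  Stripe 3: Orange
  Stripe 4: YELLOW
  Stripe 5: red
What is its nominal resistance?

Grey → 8 (first significant figure)
White → 9 (second significant figure)
Orange → 3 (third significant figure)
Yellow → ×10^4 multiplier
893 × 10000 = 8930000 Ω

8930000 Ω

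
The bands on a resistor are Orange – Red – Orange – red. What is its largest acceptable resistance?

Orange → 3 (first significant figure)
Red → 2 (second significant figure)
Orange → ×10^3 multiplier
Red → ±2% tolerance
32 × 1000 = 32000 Ω
Largest = 32000 × (1 + 2/100) = 32640 Ω.

32640 Ω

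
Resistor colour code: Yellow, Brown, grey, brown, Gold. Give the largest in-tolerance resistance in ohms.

4389 Ω

Yellow → 4 (first significant figure)
Brown → 1 (second significant figure)
Grey → 8 (third significant figure)
Brown → ×10 multiplier
Gold → ±5% tolerance
418 × 10 = 4180 Ω
Largest = 4180 × (1 + 5/100) = 4389 Ω.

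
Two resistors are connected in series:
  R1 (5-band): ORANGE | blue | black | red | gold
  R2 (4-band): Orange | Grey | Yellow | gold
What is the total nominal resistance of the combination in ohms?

R1: orange, blue, black → 360; red ×10^2 → 36000 Ω.
R2: orange, grey → 38; yellow ×10^4 → 380000 Ω.
Series: 36000 + 380000 = 416000 Ω.

416000 Ω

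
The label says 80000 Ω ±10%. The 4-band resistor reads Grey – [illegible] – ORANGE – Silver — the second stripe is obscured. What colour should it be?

80000 Ω = 80 × 10^3.
The second band gives digit 0 of the significand, and 0 is black.

black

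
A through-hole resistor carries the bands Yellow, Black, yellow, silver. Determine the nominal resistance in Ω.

400000 Ω

Yellow → 4 (first significant figure)
Black → 0 (second significant figure)
Yellow → ×10^4 multiplier
40 × 10000 = 400000 Ω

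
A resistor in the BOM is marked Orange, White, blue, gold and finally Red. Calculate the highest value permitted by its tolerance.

40.392 Ω

Orange → 3 (first significant figure)
White → 9 (second significant figure)
Blue → 6 (third significant figure)
Gold → ×0.1 multiplier
Red → ±2% tolerance
396 × 0.1 = 39.6 Ω
Highest = 39.6 × (1 + 2/100) = 40.392 Ω.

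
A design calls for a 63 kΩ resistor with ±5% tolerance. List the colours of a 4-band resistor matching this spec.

63000 Ω = 63 × 10^3.
6 → blue
3 → orange
Multiplier 10^3 → orange.
±5% tolerance → gold.

blue, orange, orange, gold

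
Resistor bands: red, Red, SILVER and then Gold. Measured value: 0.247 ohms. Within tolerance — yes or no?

Red → 2 (first significant figure)
Red → 2 (second significant figure)
Silver → ×0.01 multiplier
Gold → ±5% tolerance
22 × 0.01 = 0.22 Ω
Allowed range: 0.209 Ω to 0.231 Ω.
0.247 ohms lies outside that range.

no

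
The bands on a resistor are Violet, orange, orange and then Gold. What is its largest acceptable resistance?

76650 Ω

Violet → 7 (first significant figure)
Orange → 3 (second significant figure)
Orange → ×10^3 multiplier
Gold → ±5% tolerance
73 × 1000 = 73000 Ω
Largest = 73000 × (1 + 5/100) = 76650 Ω.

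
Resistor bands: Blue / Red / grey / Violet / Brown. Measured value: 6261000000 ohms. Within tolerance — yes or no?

Blue → 6 (first significant figure)
Red → 2 (second significant figure)
Grey → 8 (third significant figure)
Violet → ×10^7 multiplier
Brown → ±1% tolerance
628 × 10000000 = 6280000000 Ω
Allowed range: 6217200000 Ω to 6342800000 Ω.
6261000000 ohms lies inside that range.

yes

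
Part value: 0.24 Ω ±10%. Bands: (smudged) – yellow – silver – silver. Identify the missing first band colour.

0.24 Ω = 24 × 10^-2.
The first band gives digit 2 of the significand, and 2 is red.

red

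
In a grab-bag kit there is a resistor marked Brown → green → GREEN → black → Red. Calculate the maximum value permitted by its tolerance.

Brown → 1 (first significant figure)
Green → 5 (second significant figure)
Green → 5 (third significant figure)
Black → ×1 multiplier
Red → ±2% tolerance
155 × 1 = 155 Ω
Maximum = 155 × (1 + 2/100) = 158.1 Ω.

158.1 Ω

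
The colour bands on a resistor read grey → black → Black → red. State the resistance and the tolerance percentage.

80 Ω ±2%

Grey → 8 (first significant figure)
Black → 0 (second significant figure)
Black → ×1 multiplier
Red → ±2% tolerance
80 × 1 = 80 Ω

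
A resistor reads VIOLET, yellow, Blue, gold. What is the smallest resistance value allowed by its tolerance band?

70300000 Ω

Violet → 7 (first significant figure)
Yellow → 4 (second significant figure)
Blue → ×10^6 multiplier
Gold → ±5% tolerance
74 × 1000000 = 74000000 Ω
Smallest = 74000000 × (1 − 5/100) = 70300000 Ω.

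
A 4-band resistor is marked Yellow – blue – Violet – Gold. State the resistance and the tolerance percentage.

Yellow → 4 (first significant figure)
Blue → 6 (second significant figure)
Violet → ×10^7 multiplier
Gold → ±5% tolerance
46 × 10000000 = 460000000 Ω

460000000 Ω ±5%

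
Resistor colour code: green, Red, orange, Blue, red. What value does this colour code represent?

Green → 5 (first significant figure)
Red → 2 (second significant figure)
Orange → 3 (third significant figure)
Blue → ×10^6 multiplier
523 × 1000000 = 523000000 Ω

523000000 Ω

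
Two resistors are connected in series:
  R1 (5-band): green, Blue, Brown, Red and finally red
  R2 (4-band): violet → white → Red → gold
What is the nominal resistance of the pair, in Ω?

64000 Ω

R1: green, blue, brown → 561; red ×10^2 → 56100 Ω.
R2: violet, white → 79; red ×10^2 → 7900 Ω.
Series: 56100 + 7900 = 64000 Ω.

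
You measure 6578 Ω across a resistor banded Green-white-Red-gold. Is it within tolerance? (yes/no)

Green → 5 (first significant figure)
White → 9 (second significant figure)
Red → ×10^2 multiplier
Gold → ±5% tolerance
59 × 100 = 5900 Ω
Allowed range: 5605 Ω to 6195 Ω.
6578 Ω lies outside that range.

no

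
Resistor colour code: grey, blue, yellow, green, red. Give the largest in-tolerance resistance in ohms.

Grey → 8 (first significant figure)
Blue → 6 (second significant figure)
Yellow → 4 (third significant figure)
Green → ×10^5 multiplier
Red → ±2% tolerance
864 × 100000 = 86400000 Ω
Largest = 86400000 × (1 + 2/100) = 88128000 Ω.

88128000 Ω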